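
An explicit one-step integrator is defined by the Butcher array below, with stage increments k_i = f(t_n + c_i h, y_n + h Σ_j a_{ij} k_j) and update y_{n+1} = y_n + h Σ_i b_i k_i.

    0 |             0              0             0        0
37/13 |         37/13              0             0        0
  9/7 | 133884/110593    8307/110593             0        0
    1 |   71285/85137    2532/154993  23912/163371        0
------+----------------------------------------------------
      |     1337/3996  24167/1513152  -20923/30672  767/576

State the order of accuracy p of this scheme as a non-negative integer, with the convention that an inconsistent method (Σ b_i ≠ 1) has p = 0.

b = (1337/3996, 24167/1513152, -20923/30672, 767/576)
c = (0, 37/13, 9/7, 1)
Ac = (0, 0, 639/2989, 180/767)
Σ b_i: 1337/3996·1 + 24167/1513152·1 + (-20923/30672)·1 + 767/576·1 = 1 ✓
b·c: 24167/1513152·37/13 + (-20923/30672)·9/7 + 767/576·1 = 1/2 ✓
b·c²: 24167/1513152·1369/169 + (-20923/30672)·81/49 + 767/576·1 = 1/3 ✓
b·Ac: (-20923/30672)·639/2989 + 767/576·180/767 = 1/6 ✓
b·c³: 24167/1513152·50653/2197 + (-20923/30672)·729/343 + 767/576·1 = 1/4 ✓
b·(c∘Ac): (-20923/30672)·5751/20923 + 767/576·180/767 = 1/8 ✓
b·Ac²: (-20923/30672)·23643/38857 + 767/576·3732/9971 = 1/12 ✓
b·A²c: 767/576·24/767 = 1/24 ✓; 4 stages ⇒ order 4.

4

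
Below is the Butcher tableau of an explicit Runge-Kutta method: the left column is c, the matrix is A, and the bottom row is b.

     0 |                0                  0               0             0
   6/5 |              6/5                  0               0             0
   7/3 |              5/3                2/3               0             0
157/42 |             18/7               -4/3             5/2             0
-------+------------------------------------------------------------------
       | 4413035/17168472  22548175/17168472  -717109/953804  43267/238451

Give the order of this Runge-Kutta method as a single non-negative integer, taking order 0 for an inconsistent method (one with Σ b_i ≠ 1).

3

b = (4413035/17168472, 22548175/17168472, -717109/953804, 43267/238451)
c = (0, 6/5, 7/3, 157/42)
Ac = (0, 0, 4/5, 127/30)
Σ b_i: 4413035/17168472·1 + 22548175/17168472·1 + (-717109/953804)·1 + 43267/238451·1 = 1 ✓
b·c: 22548175/17168472·6/5 + (-717109/953804)·7/3 + 43267/238451·157/42 = 1/2 ✓
b·c²: 22548175/17168472·36/25 + (-717109/953804)·49/9 + 43267/238451·24649/1764 = 1/3 ✓
b·Ac: (-717109/953804)·4/5 + 43267/238451·127/30 = 1/6 ✓
b·c³: 22548175/17168472·216/125 + (-717109/953804)·343/27 + 43267/238451·3869893/74088 = 3958931377/1802689560 ≠ 1/4 ⇒ order 3.
b·(c∘Ac): (-717109/953804)·28/15 + 43267/238451·19939/1260 = 63005803/42921180 ≠ 1/8
b·Ac²: (-717109/953804)·24/25 + 43267/238451·5261/450 = 30035983/21460590 ≠ 1/12
b·A²c: 43267/238451·2 = 86534/238451 ≠ 1/24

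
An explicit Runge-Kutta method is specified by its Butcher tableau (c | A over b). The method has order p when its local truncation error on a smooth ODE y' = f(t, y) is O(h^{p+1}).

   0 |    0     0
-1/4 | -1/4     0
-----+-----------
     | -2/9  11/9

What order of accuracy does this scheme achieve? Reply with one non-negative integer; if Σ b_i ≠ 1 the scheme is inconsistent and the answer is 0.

b = (-2/9, 11/9)
c = (0, -1/4)
Σ b_i: (-2/9)·1 + 11/9·1 = 1 ✓
b·c: 11/9·(-1/4) = -11/36 ≠ 1/2 ⇒ order 1.

1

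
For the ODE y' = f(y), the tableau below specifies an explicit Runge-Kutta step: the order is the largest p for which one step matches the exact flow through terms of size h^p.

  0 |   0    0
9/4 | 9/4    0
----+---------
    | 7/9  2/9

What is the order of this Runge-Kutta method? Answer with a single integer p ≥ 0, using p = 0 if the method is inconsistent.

b = (7/9, 2/9)
c = (0, 9/4)
Σ b_i: 7/9·1 + 2/9·1 = 1 ✓
b·c: 2/9·9/4 = 1/2 ✓; 2 stages ⇒ order 2.

2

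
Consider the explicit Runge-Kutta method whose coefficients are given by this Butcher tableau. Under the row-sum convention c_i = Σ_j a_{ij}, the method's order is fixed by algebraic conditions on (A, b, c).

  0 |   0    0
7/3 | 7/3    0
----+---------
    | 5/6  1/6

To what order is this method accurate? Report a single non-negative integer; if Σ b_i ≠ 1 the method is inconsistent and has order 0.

b = (5/6, 1/6)
c = (0, 7/3)
Σ b_i: 5/6·1 + 1/6·1 = 1 ✓
b·c: 1/6·7/3 = 7/18 ≠ 1/2 ⇒ order 1.

1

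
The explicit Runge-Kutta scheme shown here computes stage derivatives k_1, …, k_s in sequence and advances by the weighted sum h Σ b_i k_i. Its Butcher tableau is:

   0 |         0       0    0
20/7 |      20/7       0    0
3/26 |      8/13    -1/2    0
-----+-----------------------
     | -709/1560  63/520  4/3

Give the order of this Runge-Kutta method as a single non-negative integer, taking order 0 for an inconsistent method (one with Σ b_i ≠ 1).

2

b = (-709/1560, 63/520, 4/3)
c = (0, 20/7, 3/26)
Ac = (0, 0, -10/7)
Σ b_i: (-709/1560)·1 + 63/520·1 + 4/3·1 = 1 ✓
b·c: 63/520·20/7 + 4/3·3/26 = 1/2 ✓
b·c²: 63/520·400/49 + 4/3·9/676 = 1191/1183 ≠ 1/3 ⇒ order 2.
b·Ac: 4/3·(-10/7) = -40/21 ≠ 1/6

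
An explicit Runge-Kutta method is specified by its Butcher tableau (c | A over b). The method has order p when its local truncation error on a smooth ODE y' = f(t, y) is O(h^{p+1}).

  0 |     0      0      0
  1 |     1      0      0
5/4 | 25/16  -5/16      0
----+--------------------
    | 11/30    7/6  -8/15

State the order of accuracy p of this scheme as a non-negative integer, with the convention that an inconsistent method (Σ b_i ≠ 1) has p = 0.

3

b = (11/30, 7/6, -8/15)
c = (0, 1, 5/4)
Ac = (0, 0, -5/16)
Σ b_i: 11/30·1 + 7/6·1 + (-8/15)·1 = 1 ✓
b·c: 7/6·1 + (-8/15)·5/4 = 1/2 ✓
b·c²: 7/6·1 + (-8/15)·25/16 = 1/3 ✓
b·Ac: (-8/15)·(-5/16) = 1/6 ✓; 3 stages ⇒ order 3.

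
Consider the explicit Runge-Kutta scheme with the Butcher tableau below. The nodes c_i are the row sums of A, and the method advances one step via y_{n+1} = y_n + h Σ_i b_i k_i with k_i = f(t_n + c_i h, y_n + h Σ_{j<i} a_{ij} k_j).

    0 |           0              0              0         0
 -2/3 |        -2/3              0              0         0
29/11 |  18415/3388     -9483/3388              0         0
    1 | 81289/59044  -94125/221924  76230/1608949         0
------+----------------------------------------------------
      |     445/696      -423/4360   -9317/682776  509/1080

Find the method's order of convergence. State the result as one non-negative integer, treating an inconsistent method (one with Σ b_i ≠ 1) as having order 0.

4

b = (445/696, -423/4360, -9317/682776, 509/1080)
c = (0, -2/3, 29/11, 1)
Ac = (0, 0, 3161/1694, 415/1018)
Σ b_i: 445/696·1 + (-423/4360)·1 + (-9317/682776)·1 + 509/1080·1 = 1 ✓
b·c: (-423/4360)·(-2/3) + (-9317/682776)·29/11 + 509/1080·1 = 1/2 ✓
b·c²: (-423/4360)·4/9 + (-9317/682776)·841/121 + 509/1080·1 = 1/3 ✓
b·Ac: (-9317/682776)·3161/1694 + 509/1080·415/1018 = 1/6 ✓
b·c³: (-423/4360)·(-8/27) + (-9317/682776)·24389/1331 + 509/1080·1 = 1/4 ✓
b·(c∘Ac): (-9317/682776)·91669/18634 + 509/1080·415/1018 = 1/8 ✓
b·Ac²: (-9317/682776)·(-3161/2541) + 509/1080·215/1527 = 1/12 ✓
b·A²c: 509/1080·45/509 = 1/24 ✓; 4 stages ⇒ order 4.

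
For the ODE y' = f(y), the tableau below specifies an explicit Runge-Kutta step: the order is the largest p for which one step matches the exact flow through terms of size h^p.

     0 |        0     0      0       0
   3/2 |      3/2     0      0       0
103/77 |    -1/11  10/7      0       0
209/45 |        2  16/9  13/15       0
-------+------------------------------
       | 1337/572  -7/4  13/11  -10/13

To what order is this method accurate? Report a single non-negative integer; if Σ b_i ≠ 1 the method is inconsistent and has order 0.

b = (1337/572, -7/4, 13/11, -10/13)
c = (0, 3/2, 103/77, 209/45)
Ac = (0, 0, 15/7, 1473/385)
Σ b_i: 1337/572·1 + (-7/4)·1 + 13/11·1 + (-10/13)·1 = 1 ✓
b·c: (-7/4)·3/2 + 13/11·103/77 + (-10/13)·209/45 = -3660143/792792 ≠ 1/2 ⇒ order 1.

1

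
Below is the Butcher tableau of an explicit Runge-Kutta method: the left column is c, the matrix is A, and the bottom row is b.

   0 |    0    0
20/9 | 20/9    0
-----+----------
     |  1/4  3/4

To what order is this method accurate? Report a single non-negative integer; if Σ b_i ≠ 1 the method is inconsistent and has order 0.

b = (1/4, 3/4)
c = (0, 20/9)
Σ b_i: 1/4·1 + 3/4·1 = 1 ✓
b·c: 3/4·20/9 = 5/3 ≠ 1/2 ⇒ order 1.

1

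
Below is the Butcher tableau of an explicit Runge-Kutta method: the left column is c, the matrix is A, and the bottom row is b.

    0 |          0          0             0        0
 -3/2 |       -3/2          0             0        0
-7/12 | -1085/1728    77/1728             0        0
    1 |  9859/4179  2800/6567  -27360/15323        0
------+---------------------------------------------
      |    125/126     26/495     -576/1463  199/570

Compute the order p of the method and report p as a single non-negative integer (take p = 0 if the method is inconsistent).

b = (125/126, 26/495, -576/1463, 199/570)
c = (0, -3/2, -7/12, 1)
Ac = (0, 0, -77/1152, 80/199)
Σ b_i: 125/126·1 + 26/495·1 + (-576/1463)·1 + 199/570·1 = 1 ✓
b·c: 26/495·(-3/2) + (-576/1463)·(-7/12) + 199/570·1 = 1/2 ✓
b·c²: 26/495·9/4 + (-576/1463)·49/144 + 199/570·1 = 1/3 ✓
b·Ac: (-576/1463)·(-77/1152) + 199/570·80/199 = 1/6 ✓
b·c³: 26/495·(-27/8) + (-576/1463)·(-343/1728) + 199/570·1 = 1/4 ✓
b·(c∘Ac): (-576/1463)·539/13824 + 199/570·80/199 = 1/8 ✓
b·Ac²: (-576/1463)·77/768 + 199/570·70/199 = 1/12 ✓
b·A²c: 199/570·95/796 = 1/24 ✓; 4 stages ⇒ order 4.

4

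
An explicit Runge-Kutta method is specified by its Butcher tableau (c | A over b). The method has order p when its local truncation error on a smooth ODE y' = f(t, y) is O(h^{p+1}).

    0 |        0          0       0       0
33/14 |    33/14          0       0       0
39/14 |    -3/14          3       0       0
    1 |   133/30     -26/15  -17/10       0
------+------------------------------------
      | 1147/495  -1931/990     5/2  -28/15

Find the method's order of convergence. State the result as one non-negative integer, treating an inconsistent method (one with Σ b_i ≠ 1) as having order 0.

2

b = (1147/495, -1931/990, 5/2, -28/15)
c = (0, 33/14, 39/14, 1)
Ac = (0, 0, 99/14, -247/28)
Σ b_i: 1147/495·1 + (-1931/990)·1 + 5/2·1 + (-28/15)·1 = 1 ✓
b·c: (-1931/990)·33/14 + 5/2·39/14 + (-28/15)·1 = 1/2 ✓
b·c²: (-1931/990)·1089/196 + 5/2·1521/196 + (-28/15)·1 = 4922/735 ≠ 1/3 ⇒ order 2.
b·Ac: 5/2·99/14 + (-28/15)·(-247/28) = 14341/420 ≠ 1/6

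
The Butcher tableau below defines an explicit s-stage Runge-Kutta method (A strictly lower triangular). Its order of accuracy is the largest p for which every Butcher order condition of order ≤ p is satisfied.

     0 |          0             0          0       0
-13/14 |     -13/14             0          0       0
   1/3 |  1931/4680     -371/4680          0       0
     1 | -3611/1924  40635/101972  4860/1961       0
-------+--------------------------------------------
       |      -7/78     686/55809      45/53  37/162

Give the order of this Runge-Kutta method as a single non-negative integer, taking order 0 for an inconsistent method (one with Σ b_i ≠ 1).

4

b = (-7/78, 686/55809, 45/53, 37/162)
c = (0, -13/14, 1/3, 1)
Ac = (0, 0, 53/720, 135/296)
Σ b_i: (-7/78)·1 + 686/55809·1 + 45/53·1 + 37/162·1 = 1 ✓
b·c: 686/55809·(-13/14) + 45/53·1/3 + 37/162·1 = 1/2 ✓
b·c²: 686/55809·169/196 + 45/53·1/9 + 37/162·1 = 1/3 ✓
b·Ac: 45/53·53/720 + 37/162·135/296 = 1/6 ✓
b·c³: 686/55809·(-2197/2744) + 45/53·1/27 + 37/162·1 = 1/4 ✓
b·(c∘Ac): 45/53·53/2160 + 37/162·135/296 = 1/8 ✓
b·Ac²: 45/53·(-689/10080) + 37/162·2565/4144 = 1/12 ✓
b·A²c: 37/162·27/148 = 1/24 ✓; 4 stages ⇒ order 4.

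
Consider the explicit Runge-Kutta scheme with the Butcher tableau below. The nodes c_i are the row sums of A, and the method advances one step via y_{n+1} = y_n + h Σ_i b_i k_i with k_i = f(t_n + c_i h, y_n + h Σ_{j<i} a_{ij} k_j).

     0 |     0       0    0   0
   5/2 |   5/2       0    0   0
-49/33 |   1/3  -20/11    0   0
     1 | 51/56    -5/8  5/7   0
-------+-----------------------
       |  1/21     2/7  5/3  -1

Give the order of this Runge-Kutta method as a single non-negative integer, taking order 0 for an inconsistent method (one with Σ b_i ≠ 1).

b = (1/21, 2/7, 5/3, -1)
c = (0, 5/2, -49/33, 1)
Ac = (0, 0, -50/11, -1385/528)
Σ b_i: 1/21·1 + 2/7·1 + 5/3·1 + (-1)·1 = 1 ✓
b·c: 2/7·5/2 + 5/3·(-49/33) + (-1)·1 = -1913/693 ≠ 1/2 ⇒ order 1.

1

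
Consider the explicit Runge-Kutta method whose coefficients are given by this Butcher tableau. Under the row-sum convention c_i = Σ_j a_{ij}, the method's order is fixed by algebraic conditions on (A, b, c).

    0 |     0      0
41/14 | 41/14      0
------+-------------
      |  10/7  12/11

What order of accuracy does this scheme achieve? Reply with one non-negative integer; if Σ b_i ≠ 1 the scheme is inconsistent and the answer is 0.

0

b = (10/7, 12/11)
c = (0, 41/14)
Σ b_i: 10/7·1 + 12/11·1 = 194/77 ≠ 1 ⇒ order 0.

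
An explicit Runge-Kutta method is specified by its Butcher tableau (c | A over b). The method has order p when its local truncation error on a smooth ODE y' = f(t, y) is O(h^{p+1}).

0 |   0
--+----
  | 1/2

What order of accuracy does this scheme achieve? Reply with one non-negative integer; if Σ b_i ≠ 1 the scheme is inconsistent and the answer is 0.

0

b = (1/2)
c = (0)
Σ b_i: 1/2·1 = 1/2 ≠ 1 ⇒ order 0.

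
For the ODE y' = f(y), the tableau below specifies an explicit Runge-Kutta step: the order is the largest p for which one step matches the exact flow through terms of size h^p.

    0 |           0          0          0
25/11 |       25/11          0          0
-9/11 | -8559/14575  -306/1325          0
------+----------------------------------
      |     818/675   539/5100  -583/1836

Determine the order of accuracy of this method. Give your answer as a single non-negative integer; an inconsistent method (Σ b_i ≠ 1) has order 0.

b = (818/675, 539/5100, -583/1836)
c = (0, 25/11, -9/11)
Ac = (0, 0, -306/583)
Σ b_i: 818/675·1 + 539/5100·1 + (-583/1836)·1 = 1 ✓
b·c: 539/5100·25/11 + (-583/1836)·(-9/11) = 1/2 ✓
b·c²: 539/5100·625/121 + (-583/1836)·81/121 = 1/3 ✓
b·Ac: (-583/1836)·(-306/583) = 1/6 ✓; 3 stages ⇒ order 3.

3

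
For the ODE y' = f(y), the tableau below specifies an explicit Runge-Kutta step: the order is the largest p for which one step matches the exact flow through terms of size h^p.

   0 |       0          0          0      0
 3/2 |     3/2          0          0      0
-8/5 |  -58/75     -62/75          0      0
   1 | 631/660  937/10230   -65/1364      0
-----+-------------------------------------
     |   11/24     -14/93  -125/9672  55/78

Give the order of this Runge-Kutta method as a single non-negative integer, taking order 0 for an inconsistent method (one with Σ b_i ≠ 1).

4

b = (11/24, -14/93, -125/9672, 55/78)
c = (0, 3/2, -8/5, 1)
Ac = (0, 0, -31/25, 47/220)
Σ b_i: 11/24·1 + (-14/93)·1 + (-125/9672)·1 + 55/78·1 = 1 ✓
b·c: (-14/93)·3/2 + (-125/9672)·(-8/5) + 55/78·1 = 1/2 ✓
b·c²: (-14/93)·9/4 + (-125/9672)·64/25 + 55/78·1 = 1/3 ✓
b·Ac: (-125/9672)·(-31/25) + 55/78·47/220 = 1/6 ✓
b·c³: (-14/93)·27/8 + (-125/9672)·(-512/125) + 55/78·1 = 1/4 ✓
b·(c∘Ac): (-125/9672)·248/125 + 55/78·47/220 = 1/8 ✓
b·Ac²: (-125/9672)·(-93/50) + 55/78·37/440 = 1/12 ✓
b·A²c: 55/78·13/220 = 1/24 ✓; 4 stages ⇒ order 4.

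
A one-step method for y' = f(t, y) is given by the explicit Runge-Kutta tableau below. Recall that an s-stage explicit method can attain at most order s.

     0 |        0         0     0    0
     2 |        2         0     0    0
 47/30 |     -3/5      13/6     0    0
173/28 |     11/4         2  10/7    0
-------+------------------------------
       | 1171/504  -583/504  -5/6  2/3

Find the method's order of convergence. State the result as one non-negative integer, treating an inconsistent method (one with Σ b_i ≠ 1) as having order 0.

2

b = (1171/504, -583/504, -5/6, 2/3)
c = (0, 2, 47/30, 173/28)
Ac = (0, 0, 13/3, 131/21)
Σ b_i: 1171/504·1 + (-583/504)·1 + (-5/6)·1 + 2/3·1 = 1 ✓
b·c: (-583/504)·2 + (-5/6)·47/30 + 2/3·173/28 = 1/2 ✓
b·c²: (-583/504)·4 + (-5/6)·2209/900 + 2/3·29929/784 = 124213/6615 ≠ 1/3 ⇒ order 2.
b·Ac: (-5/6)·13/3 + 2/3·131/21 = 23/42 ≠ 1/6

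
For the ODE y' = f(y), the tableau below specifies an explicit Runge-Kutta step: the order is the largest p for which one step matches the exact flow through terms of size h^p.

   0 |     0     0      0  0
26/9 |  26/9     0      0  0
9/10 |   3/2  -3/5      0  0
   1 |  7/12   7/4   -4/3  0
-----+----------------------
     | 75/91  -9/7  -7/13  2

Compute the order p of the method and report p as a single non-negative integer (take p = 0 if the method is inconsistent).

b = (75/91, -9/7, -7/13, 2)
c = (0, 26/9, 9/10, 1)
Ac = (0, 0, -26/15, 347/90)
Σ b_i: 75/91·1 + (-9/7)·1 + (-7/13)·1 + 2·1 = 1 ✓
b·c: (-9/7)·26/9 + (-7/13)·9/10 + 2·1 = -2001/910 ≠ 1/2 ⇒ order 1.

1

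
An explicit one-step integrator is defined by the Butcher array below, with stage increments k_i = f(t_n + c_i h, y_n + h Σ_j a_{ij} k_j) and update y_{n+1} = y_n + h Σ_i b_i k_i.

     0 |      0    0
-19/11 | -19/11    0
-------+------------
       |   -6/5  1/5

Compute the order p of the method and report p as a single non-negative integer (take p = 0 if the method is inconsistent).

0

b = (-6/5, 1/5)
c = (0, -19/11)
Σ b_i: (-6/5)·1 + 1/5·1 = -1 ≠ 1 ⇒ order 0.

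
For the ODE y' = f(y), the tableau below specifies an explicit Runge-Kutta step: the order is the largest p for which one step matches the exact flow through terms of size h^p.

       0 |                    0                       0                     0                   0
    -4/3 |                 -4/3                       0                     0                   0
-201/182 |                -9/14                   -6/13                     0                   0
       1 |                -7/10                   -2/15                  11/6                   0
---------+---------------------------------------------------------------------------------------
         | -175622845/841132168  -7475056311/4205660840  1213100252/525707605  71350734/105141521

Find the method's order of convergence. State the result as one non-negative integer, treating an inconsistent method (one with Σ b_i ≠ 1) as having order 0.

3

b = (-175622845/841132168, -7475056311/4205660840, 1213100252/525707605, 71350734/105141521)
c = (0, -4/3, -201/182, 1)
Ac = (0, 0, 8/13, -30253/16380)
Σ b_i: (-175622845/841132168)·1 + (-7475056311/4205660840)·1 + 1213100252/525707605·1 + 71350734/105141521·1 = 1 ✓
b·c: (-7475056311/4205660840)·(-4/3) + 1213100252/525707605·(-201/182) + 71350734/105141521·1 = 1/2 ✓
b·c²: (-7475056311/4205660840)·16/9 + 1213100252/525707605·40401/33124 + 71350734/105141521·1 = 1/3 ✓
b·Ac: 1213100252/525707605·8/13 + 71350734/105141521·(-30253/16380) = 1/6 ✓
b·c³: (-7475056311/4205660840)·(-64/27) + 1213100252/525707605·(-8120601/6028568) + 71350734/105141521·1 = 307129914785/172221811398 ≠ 1/4 ⇒ order 3.
b·(c∘Ac): 1213100252/525707605·(-804/1183) + 71350734/105141521·(-30253/16380) = -8900173643/3154245630 ≠ 1/8
b·Ac²: 1213100252/525707605·(-32/39) + 71350734/105141521·17878559/8943480 = -184892253163/344443622796 ≠ 1/12
b·A²c: 71350734/105141521·44/39 = 80498264/105141521 ≠ 1/24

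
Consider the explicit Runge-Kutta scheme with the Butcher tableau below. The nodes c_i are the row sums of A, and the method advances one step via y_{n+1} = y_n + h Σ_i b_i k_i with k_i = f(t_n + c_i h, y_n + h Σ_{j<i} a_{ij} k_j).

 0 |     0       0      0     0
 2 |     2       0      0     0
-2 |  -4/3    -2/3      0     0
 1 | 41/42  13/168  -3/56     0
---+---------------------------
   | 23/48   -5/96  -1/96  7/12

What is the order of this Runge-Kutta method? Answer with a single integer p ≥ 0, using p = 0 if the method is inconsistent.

4

b = (23/48, -5/96, -1/96, 7/12)
c = (0, 2, -2, 1)
Ac = (0, 0, -4/3, 11/42)
Σ b_i: 23/48·1 + (-5/96)·1 + (-1/96)·1 + 7/12·1 = 1 ✓
b·c: (-5/96)·2 + (-1/96)·(-2) + 7/12·1 = 1/2 ✓
b·c²: (-5/96)·4 + (-1/96)·4 + 7/12·1 = 1/3 ✓
b·Ac: (-1/96)·(-4/3) + 7/12·11/42 = 1/6 ✓
b·c³: (-5/96)·8 + (-1/96)·(-8) + 7/12·1 = 1/4 ✓
b·(c∘Ac): (-1/96)·8/3 + 7/12·11/42 = 1/8 ✓
b·Ac²: (-1/96)·(-8/3) + 7/12·2/21 = 1/12 ✓
b·A²c: 7/12·1/14 = 1/24 ✓; 4 stages ⇒ order 4.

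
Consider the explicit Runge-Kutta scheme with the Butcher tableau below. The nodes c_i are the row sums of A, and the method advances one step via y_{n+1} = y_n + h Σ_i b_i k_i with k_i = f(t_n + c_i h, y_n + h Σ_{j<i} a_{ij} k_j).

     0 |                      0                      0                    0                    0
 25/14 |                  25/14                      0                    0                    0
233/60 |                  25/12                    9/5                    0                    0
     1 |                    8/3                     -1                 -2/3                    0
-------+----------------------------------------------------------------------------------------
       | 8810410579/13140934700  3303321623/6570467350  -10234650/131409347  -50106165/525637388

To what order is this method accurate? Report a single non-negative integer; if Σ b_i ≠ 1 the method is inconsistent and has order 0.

3

b = (8810410579/13140934700, 3303321623/6570467350, -10234650/131409347, -50106165/525637388)
c = (0, 25/14, 233/60, 1)
Ac = (0, 0, 45/14, -1378/315)
Σ b_i: 8810410579/13140934700·1 + 3303321623/6570467350·1 + (-10234650/131409347)·1 + (-50106165/525637388)·1 = 1 ✓
b·c: 3303321623/6570467350·25/14 + (-10234650/131409347)·233/60 + (-50106165/525637388)·1 = 1/2 ✓
b·c²: 3303321623/6570467350·625/196 + (-10234650/131409347)·54289/3600 + (-50106165/525637388)·1 = 1/3 ✓
b·Ac: (-10234650/131409347)·45/14 + (-50106165/525637388)·(-1378/315) = 1/6 ✓
b·c³: 3303321623/6570467350·15625/2744 + (-10234650/131409347)·12649337/216000 + (-50106165/525637388)·1 = -2375727531979/1324606217760 ≠ 1/4 ⇒ order 3.
b·(c∘Ac): (-10234650/131409347)·699/56 + (-50106165/525637388)·(-1378/315) = -6127944167/11038385148 ≠ 1/8
b·Ac²: (-10234650/131409347)·1125/196 + (-50106165/525637388)·(-3503911/264600) = 1079924228203/1324606217760 ≠ 1/12
b·A²c: (-50106165/525637388)·(-15/7) = 751592475/3679461716 ≠ 1/24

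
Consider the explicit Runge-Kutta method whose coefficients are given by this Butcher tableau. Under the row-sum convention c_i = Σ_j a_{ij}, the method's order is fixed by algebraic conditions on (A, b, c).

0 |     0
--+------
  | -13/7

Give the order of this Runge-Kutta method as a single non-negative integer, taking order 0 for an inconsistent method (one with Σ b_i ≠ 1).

b = (-13/7)
c = (0)
Σ b_i: (-13/7)·1 = -13/7 ≠ 1 ⇒ order 0.

0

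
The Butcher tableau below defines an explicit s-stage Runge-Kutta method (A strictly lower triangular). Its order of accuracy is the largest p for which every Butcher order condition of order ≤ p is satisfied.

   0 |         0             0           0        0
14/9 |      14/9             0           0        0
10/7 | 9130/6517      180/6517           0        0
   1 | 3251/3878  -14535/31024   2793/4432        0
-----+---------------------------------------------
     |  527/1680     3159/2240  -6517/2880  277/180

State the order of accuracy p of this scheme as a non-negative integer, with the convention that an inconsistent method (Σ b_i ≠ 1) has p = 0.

b = (527/1680, 3159/2240, -6517/2880, 277/180)
c = (0, 14/9, 10/7, 1)
Ac = (0, 0, 40/931, 95/554)
Σ b_i: 527/1680·1 + 3159/2240·1 + (-6517/2880)·1 + 277/180·1 = 1 ✓
b·c: 3159/2240·14/9 + (-6517/2880)·10/7 + 277/180·1 = 1/2 ✓
b·c²: 3159/2240·196/81 + (-6517/2880)·100/49 + 277/180·1 = 1/3 ✓
b·Ac: (-6517/2880)·40/931 + 277/180·95/554 = 1/6 ✓
b·c³: 3159/2240·2744/729 + (-6517/2880)·1000/343 + 277/180·1 = 1/4 ✓
b·(c∘Ac): (-6517/2880)·400/6517 + 277/180·95/554 = 1/8 ✓
b·Ac²: (-6517/2880)·80/1197 + 277/180·380/2493 = 1/12 ✓
b·A²c: 277/180·15/554 = 1/24 ✓; 4 stages ⇒ order 4.

4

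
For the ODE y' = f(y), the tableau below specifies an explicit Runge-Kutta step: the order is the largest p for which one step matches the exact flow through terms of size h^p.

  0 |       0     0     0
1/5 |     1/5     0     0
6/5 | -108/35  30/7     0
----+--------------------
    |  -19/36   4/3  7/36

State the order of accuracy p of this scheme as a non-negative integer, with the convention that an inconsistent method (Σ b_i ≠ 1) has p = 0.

3

b = (-19/36, 4/3, 7/36)
c = (0, 1/5, 6/5)
Ac = (0, 0, 6/7)
Σ b_i: (-19/36)·1 + 4/3·1 + 7/36·1 = 1 ✓
b·c: 4/3·1/5 + 7/36·6/5 = 1/2 ✓
b·c²: 4/3·1/25 + 7/36·36/25 = 1/3 ✓
b·Ac: 7/36·6/7 = 1/6 ✓; 3 stages ⇒ order 3.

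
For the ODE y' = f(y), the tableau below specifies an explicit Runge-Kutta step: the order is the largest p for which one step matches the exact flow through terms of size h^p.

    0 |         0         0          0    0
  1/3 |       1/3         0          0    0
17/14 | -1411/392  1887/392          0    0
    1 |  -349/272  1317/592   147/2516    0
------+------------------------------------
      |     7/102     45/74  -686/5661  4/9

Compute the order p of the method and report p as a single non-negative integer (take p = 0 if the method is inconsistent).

4

b = (7/102, 45/74, -686/5661, 4/9)
c = (0, 1/3, 17/14, 1)
Ac = (0, 0, 629/392, 13/16)
Σ b_i: 7/102·1 + 45/74·1 + (-686/5661)·1 + 4/9·1 = 1 ✓
b·c: 45/74·1/3 + (-686/5661)·17/14 + 4/9·1 = 1/2 ✓
b·c²: 45/74·1/9 + (-686/5661)·289/196 + 4/9·1 = 1/3 ✓
b·Ac: (-686/5661)·629/392 + 4/9·13/16 = 1/6 ✓
b·c³: 45/74·1/27 + (-686/5661)·4913/2744 + 4/9·1 = 1/4 ✓
b·(c∘Ac): (-686/5661)·10693/5488 + 4/9·13/16 = 1/8 ✓
b·Ac²: (-686/5661)·629/1176 + 4/9·1/3 = 1/12 ✓
b·A²c: 4/9·3/32 = 1/24 ✓; 4 stages ⇒ order 4.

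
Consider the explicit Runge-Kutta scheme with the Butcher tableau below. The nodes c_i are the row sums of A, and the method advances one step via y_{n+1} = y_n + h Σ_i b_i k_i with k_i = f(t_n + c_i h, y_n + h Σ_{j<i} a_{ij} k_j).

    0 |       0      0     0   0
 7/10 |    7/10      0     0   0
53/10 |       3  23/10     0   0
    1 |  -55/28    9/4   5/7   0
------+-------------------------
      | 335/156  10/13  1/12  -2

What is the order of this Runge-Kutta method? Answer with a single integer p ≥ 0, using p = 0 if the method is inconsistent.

1

b = (335/156, 10/13, 1/12, -2)
c = (0, 7/10, 53/10, 1)
Ac = (0, 0, 161/100, 1501/280)
Σ b_i: 335/156·1 + 10/13·1 + 1/12·1 + (-2)·1 = 1 ✓
b·c: 10/13·7/10 + 1/12·53/10 + (-2)·1 = -1591/1560 ≠ 1/2 ⇒ order 1.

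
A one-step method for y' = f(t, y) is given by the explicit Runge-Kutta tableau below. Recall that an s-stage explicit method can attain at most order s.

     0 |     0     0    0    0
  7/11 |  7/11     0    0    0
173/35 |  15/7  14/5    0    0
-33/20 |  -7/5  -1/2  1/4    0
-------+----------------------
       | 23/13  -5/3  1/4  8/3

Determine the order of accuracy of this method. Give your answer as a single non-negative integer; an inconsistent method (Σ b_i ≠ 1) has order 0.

b = (23/13, -5/3, 1/4, 8/3)
c = (0, 7/11, 173/35, -33/20)
Ac = (0, 0, 98/55, 1413/1540)
Σ b_i: 23/13·1 + (-5/3)·1 + 1/4·1 + 8/3·1 = 157/52 ≠ 1 ⇒ order 0.

0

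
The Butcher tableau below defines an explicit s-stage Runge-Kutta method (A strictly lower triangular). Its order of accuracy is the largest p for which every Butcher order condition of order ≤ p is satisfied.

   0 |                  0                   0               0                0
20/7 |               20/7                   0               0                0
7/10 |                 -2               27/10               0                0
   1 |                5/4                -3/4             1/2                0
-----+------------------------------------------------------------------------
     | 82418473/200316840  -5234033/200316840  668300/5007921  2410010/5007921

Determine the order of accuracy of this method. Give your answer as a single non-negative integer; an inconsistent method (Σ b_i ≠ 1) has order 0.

3

b = (82418473/200316840, -5234033/200316840, 668300/5007921, 2410010/5007921)
c = (0, 20/7, 7/10, 1)
Ac = (0, 0, 54/7, -251/140)
Σ b_i: 82418473/200316840·1 + (-5234033/200316840)·1 + 668300/5007921·1 + 2410010/5007921·1 = 1 ✓
b·c: (-5234033/200316840)·20/7 + 668300/5007921·7/10 + 2410010/5007921·1 = 1/2 ✓
b·c²: (-5234033/200316840)·400/49 + 668300/5007921·49/100 + 2410010/5007921·1 = 1/3 ✓
b·Ac: 668300/5007921·54/7 + 2410010/5007921·(-251/140) = 1/6 ✓
b·c³: (-5234033/200316840)·8000/343 + 668300/5007921·343/1000 + 2410010/5007921·1 = -9629139/116851490 ≠ 1/4 ⇒ order 3.
b·(c∘Ac): 668300/5007921·27/5 + 2410010/5007921·(-251/140) = -9967771/70110894 ≠ 1/8
b·Ac²: 668300/5007921·1080/49 + 2410010/5007921·(-57599/9800) = 79123343/701108940 ≠ 1/12
b·A²c: 2410010/5007921·27/7 = 21690090/11685149 ≠ 1/24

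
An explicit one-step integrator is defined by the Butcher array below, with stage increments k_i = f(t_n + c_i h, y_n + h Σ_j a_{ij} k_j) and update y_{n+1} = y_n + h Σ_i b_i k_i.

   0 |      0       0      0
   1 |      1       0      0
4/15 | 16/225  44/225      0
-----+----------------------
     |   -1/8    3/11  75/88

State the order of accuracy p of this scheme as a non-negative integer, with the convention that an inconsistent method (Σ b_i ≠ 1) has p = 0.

3

b = (-1/8, 3/11, 75/88)
c = (0, 1, 4/15)
Ac = (0, 0, 44/225)
Σ b_i: (-1/8)·1 + 3/11·1 + 75/88·1 = 1 ✓
b·c: 3/11·1 + 75/88·4/15 = 1/2 ✓
b·c²: 3/11·1 + 75/88·16/225 = 1/3 ✓
b·Ac: 75/88·44/225 = 1/6 ✓; 3 stages ⇒ order 3.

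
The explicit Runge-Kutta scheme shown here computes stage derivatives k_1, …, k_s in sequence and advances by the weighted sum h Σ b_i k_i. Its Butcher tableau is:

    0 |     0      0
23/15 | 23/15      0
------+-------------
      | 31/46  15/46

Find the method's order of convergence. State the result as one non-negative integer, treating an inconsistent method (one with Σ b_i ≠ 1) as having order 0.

b = (31/46, 15/46)
c = (0, 23/15)
Σ b_i: 31/46·1 + 15/46·1 = 1 ✓
b·c: 15/46·23/15 = 1/2 ✓; 2 stages ⇒ order 2.

2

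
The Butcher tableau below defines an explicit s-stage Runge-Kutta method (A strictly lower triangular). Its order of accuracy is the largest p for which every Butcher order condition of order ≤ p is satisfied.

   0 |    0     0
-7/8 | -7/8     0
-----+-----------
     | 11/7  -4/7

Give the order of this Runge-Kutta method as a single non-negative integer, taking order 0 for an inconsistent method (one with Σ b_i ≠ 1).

b = (11/7, -4/7)
c = (0, -7/8)
Σ b_i: 11/7·1 + (-4/7)·1 = 1 ✓
b·c: (-4/7)·(-7/8) = 1/2 ✓; 2 stages ⇒ order 2.

2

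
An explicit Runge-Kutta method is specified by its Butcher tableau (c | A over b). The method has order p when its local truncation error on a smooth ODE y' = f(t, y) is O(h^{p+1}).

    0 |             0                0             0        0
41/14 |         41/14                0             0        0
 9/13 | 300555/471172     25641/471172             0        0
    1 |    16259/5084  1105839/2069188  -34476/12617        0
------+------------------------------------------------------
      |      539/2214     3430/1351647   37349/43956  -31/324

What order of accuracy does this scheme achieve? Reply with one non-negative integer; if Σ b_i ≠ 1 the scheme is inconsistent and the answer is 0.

b = (539/2214, 3430/1351647, 37349/43956, -31/324)
c = (0, 41/14, 9/13, 1)
Ac = (0, 0, 3663/22984, -81/248)
Σ b_i: 539/2214·1 + 3430/1351647·1 + 37349/43956·1 + (-31/324)·1 = 1 ✓
b·c: 3430/1351647·41/14 + 37349/43956·9/13 + (-31/324)·1 = 1/2 ✓
b·c²: 3430/1351647·1681/196 + 37349/43956·81/169 + (-31/324)·1 = 1/3 ✓
b·Ac: 37349/43956·3663/22984 + (-31/324)·(-81/248) = 1/6 ✓
b·c³: 3430/1351647·68921/2744 + 37349/43956·729/2197 + (-31/324)·1 = 1/4 ✓
b·(c∘Ac): 37349/43956·32967/298792 + (-31/324)·(-81/248) = 1/8 ✓
b·Ac²: 37349/43956·150183/321776 + (-31/324)·11367/3472 = 1/12 ✓
b·A²c: (-31/324)·(-27/62) = 1/24 ✓; 4 stages ⇒ order 4.

4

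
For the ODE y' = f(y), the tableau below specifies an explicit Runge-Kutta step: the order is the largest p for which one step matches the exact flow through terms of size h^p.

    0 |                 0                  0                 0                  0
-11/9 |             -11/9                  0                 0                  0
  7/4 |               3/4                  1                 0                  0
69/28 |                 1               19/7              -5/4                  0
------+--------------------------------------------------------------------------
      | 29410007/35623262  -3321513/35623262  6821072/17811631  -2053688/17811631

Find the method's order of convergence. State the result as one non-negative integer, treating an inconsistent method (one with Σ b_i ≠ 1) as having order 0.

b = (29410007/35623262, -3321513/35623262, 6821072/17811631, -2053688/17811631)
c = (0, -11/9, 7/4, 69/28)
Ac = (0, 0, -11/9, -5549/1008)
Σ b_i: 29410007/35623262·1 + (-3321513/35623262)·1 + 6821072/17811631·1 + (-2053688/17811631)·1 = 1 ✓
b·c: (-3321513/35623262)·(-11/9) + 6821072/17811631·7/4 + (-2053688/17811631)·69/28 = 1/2 ✓
b·c²: (-3321513/35623262)·121/81 + 6821072/17811631·49/16 + (-2053688/17811631)·4761/784 = 1/3 ✓
b·Ac: 6821072/17811631·(-11/9) + (-2053688/17811631)·(-5549/1008) = 1/6 ✓
b·c³: (-3321513/35623262)·(-1331/729) + 6821072/17811631·343/64 + (-2053688/17811631)·328509/21952 = 13389792833/26931186072 ≠ 1/4 ⇒ order 3.
b·(c∘Ac): 6821072/17811631·(-77/36) + (-2053688/17811631)·(-127627/9408) = 955468471/1282437432 ≠ 1/8
b·Ac²: 6821072/17811631·121/81 + (-2053688/17811631)·8221/36288 = 2100436321/3847312296 ≠ 1/12
b·A²c: (-2053688/17811631)·55/36 = -28238210/160304679 ≠ 1/24

3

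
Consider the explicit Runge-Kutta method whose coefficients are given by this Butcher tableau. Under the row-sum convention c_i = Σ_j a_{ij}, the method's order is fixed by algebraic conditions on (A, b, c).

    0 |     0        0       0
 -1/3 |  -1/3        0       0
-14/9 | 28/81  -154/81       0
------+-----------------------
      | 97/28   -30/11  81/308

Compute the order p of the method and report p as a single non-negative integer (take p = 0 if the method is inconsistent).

b = (97/28, -30/11, 81/308)
c = (0, -1/3, -14/9)
Ac = (0, 0, 154/243)
Σ b_i: 97/28·1 + (-30/11)·1 + 81/308·1 = 1 ✓
b·c: (-30/11)·(-1/3) + 81/308·(-14/9) = 1/2 ✓
b·c²: (-30/11)·1/9 + 81/308·196/81 = 1/3 ✓
b·Ac: 81/308·154/243 = 1/6 ✓; 3 stages ⇒ order 3.

3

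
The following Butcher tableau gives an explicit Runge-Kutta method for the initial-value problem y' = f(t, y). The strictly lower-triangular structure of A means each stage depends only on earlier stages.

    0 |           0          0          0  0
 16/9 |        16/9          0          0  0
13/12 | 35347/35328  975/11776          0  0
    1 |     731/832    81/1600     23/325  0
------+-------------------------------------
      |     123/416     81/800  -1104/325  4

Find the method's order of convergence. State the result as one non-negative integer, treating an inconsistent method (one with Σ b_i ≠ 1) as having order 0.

4

b = (123/416, 81/800, -1104/325, 4)
c = (0, 16/9, 13/12, 1)
Ac = (0, 0, 325/2208, 1/6)
Σ b_i: 123/416·1 + 81/800·1 + (-1104/325)·1 + 4·1 = 1 ✓
b·c: 81/800·16/9 + (-1104/325)·13/12 + 4·1 = 1/2 ✓
b·c²: 81/800·256/81 + (-1104/325)·169/144 + 4·1 = 1/3 ✓
b·Ac: (-1104/325)·325/2208 + 4·1/6 = 1/6 ✓
b·c³: 81/800·4096/729 + (-1104/325)·2197/1728 + 4·1 = 1/4 ✓
b·(c∘Ac): (-1104/325)·4225/26496 + 4·1/6 = 1/8 ✓
b·Ac²: (-1104/325)·325/1242 + 4·35/144 = 1/12 ✓
b·A²c: 4·1/96 = 1/24 ✓; 4 stages ⇒ order 4.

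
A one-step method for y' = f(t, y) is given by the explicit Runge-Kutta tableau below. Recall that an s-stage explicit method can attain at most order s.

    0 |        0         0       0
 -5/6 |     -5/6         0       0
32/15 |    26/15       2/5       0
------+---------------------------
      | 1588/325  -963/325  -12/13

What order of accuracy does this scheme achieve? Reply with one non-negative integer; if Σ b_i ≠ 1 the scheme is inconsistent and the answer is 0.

2

b = (1588/325, -963/325, -12/13)
c = (0, -5/6, 32/15)
Ac = (0, 0, -1/3)
Σ b_i: 1588/325·1 + (-963/325)·1 + (-12/13)·1 = 1 ✓
b·c: (-963/325)·(-5/6) + (-12/13)·32/15 = 1/2 ✓
b·c²: (-963/325)·25/36 + (-12/13)·1024/225 = -24409/3900 ≠ 1/3 ⇒ order 2.
b·Ac: (-12/13)·(-1/3) = 4/13 ≠ 1/6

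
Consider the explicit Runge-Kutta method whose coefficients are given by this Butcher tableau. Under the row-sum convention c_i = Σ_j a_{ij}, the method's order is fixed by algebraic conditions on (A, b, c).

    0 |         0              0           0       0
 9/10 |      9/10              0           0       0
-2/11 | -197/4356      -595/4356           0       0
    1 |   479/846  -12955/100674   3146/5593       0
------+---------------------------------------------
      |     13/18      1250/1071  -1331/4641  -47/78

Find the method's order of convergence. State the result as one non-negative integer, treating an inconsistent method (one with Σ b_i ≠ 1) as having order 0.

b = (13/18, 1250/1071, -1331/4641, -47/78)
c = (0, 9/10, -2/11, 1)
Ac = (0, 0, -119/968, -41/188)
Σ b_i: 13/18·1 + 1250/1071·1 + (-1331/4641)·1 + (-47/78)·1 = 1 ✓
b·c: 1250/1071·9/10 + (-1331/4641)·(-2/11) + (-47/78)·1 = 1/2 ✓
b·c²: 1250/1071·81/100 + (-1331/4641)·4/121 + (-47/78)·1 = 1/3 ✓
b·Ac: (-1331/4641)·(-119/968) + (-47/78)·(-41/188) = 1/6 ✓
b·c³: 1250/1071·729/1000 + (-1331/4641)·(-8/1331) + (-47/78)·1 = 1/4 ✓
b·(c∘Ac): (-1331/4641)·119/5324 + (-47/78)·(-41/188) = 1/8 ✓
b·Ac²: (-1331/4641)·(-1071/9680) + (-47/78)·(-161/1880) = 1/12 ✓
b·A²c: (-47/78)·(-13/188) = 1/24 ✓; 4 stages ⇒ order 4.

4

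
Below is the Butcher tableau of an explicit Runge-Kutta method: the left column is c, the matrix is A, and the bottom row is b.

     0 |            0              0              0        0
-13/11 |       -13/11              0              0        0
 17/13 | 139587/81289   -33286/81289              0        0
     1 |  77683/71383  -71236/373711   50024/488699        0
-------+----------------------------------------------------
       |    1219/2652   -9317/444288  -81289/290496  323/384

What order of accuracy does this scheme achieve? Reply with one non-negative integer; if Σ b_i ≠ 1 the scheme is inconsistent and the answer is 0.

4

b = (1219/2652, -9317/444288, -81289/290496, 323/384)
c = (0, -13/11, 17/13, 1)
Ac = (0, 0, 3026/6253, 116/323)
Σ b_i: 1219/2652·1 + (-9317/444288)·1 + (-81289/290496)·1 + 323/384·1 = 1 ✓
b·c: (-9317/444288)·(-13/11) + (-81289/290496)·17/13 + 323/384·1 = 1/2 ✓
b·c²: (-9317/444288)·169/121 + (-81289/290496)·289/169 + 323/384·1 = 1/3 ✓
b·Ac: (-81289/290496)·3026/6253 + 323/384·116/323 = 1/6 ✓
b·c³: (-9317/444288)·(-2197/1331) + (-81289/290496)·4913/2197 + 323/384·1 = 1/4 ✓
b·(c∘Ac): (-81289/290496)·51442/81289 + 323/384·116/323 = 1/8 ✓
b·Ac²: (-81289/290496)·(-3026/5291) + 323/384·(-324/3553) = 1/12 ✓
b·A²c: 323/384·16/323 = 1/24 ✓; 4 stages ⇒ order 4.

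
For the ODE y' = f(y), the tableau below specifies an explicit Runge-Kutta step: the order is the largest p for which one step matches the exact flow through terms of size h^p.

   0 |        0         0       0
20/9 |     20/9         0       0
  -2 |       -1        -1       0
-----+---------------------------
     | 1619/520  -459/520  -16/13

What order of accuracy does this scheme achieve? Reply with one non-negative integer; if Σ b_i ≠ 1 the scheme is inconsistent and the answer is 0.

2

b = (1619/520, -459/520, -16/13)
c = (0, 20/9, -2)
Ac = (0, 0, -20/9)
Σ b_i: 1619/520·1 + (-459/520)·1 + (-16/13)·1 = 1 ✓
b·c: (-459/520)·20/9 + (-16/13)·(-2) = 1/2 ✓
b·c²: (-459/520)·400/81 + (-16/13)·4 = -362/39 ≠ 1/3 ⇒ order 2.
b·Ac: (-16/13)·(-20/9) = 320/117 ≠ 1/6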